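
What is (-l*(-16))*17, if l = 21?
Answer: 5712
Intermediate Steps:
(-l*(-16))*17 = (-1*21*(-16))*17 = -21*(-16)*17 = 336*17 = 5712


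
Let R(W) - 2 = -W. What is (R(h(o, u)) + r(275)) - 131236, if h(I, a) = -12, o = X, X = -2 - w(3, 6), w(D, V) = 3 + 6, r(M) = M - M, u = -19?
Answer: -131222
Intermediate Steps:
r(M) = 0
w(D, V) = 9
X = -11 (X = -2 - 1*9 = -2 - 9 = -11)
o = -11
R(W) = 2 - W
(R(h(o, u)) + r(275)) - 131236 = ((2 - 1*(-12)) + 0) - 131236 = ((2 + 12) + 0) - 131236 = (14 + 0) - 131236 = 14 - 131236 = -131222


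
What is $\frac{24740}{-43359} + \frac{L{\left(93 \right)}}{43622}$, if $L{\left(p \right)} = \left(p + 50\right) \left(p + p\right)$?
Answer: $\frac{37027201}{945703149} \approx 0.039153$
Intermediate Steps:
$L{\left(p \right)} = 2 p \left(50 + p\right)$ ($L{\left(p \right)} = \left(50 + p\right) 2 p = 2 p \left(50 + p\right)$)
$\frac{24740}{-43359} + \frac{L{\left(93 \right)}}{43622} = \frac{24740}{-43359} + \frac{2 \cdot 93 \left(50 + 93\right)}{43622} = 24740 \left(- \frac{1}{43359}\right) + 2 \cdot 93 \cdot 143 \cdot \frac{1}{43622} = - \frac{24740}{43359} + 26598 \cdot \frac{1}{43622} = - \frac{24740}{43359} + \frac{13299}{21811} = \frac{37027201}{945703149}$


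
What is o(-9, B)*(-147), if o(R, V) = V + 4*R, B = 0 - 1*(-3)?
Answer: 4851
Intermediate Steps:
B = 3 (B = 0 + 3 = 3)
o(-9, B)*(-147) = (3 + 4*(-9))*(-147) = (3 - 36)*(-147) = -33*(-147) = 4851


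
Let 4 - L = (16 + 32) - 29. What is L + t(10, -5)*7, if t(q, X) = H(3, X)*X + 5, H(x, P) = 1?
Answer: -15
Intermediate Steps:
L = -15 (L = 4 - ((16 + 32) - 29) = 4 - (48 - 29) = 4 - 1*19 = 4 - 19 = -15)
t(q, X) = 5 + X (t(q, X) = 1*X + 5 = X + 5 = 5 + X)
L + t(10, -5)*7 = -15 + (5 - 5)*7 = -15 + 0*7 = -15 + 0 = -15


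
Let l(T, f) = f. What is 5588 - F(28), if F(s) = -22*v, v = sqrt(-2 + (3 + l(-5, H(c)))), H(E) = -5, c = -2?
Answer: 5588 + 44*I ≈ 5588.0 + 44.0*I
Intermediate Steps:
v = 2*I (v = sqrt(-2 + (3 - 5)) = sqrt(-2 - 2) = sqrt(-4) = 2*I ≈ 2.0*I)
F(s) = -44*I
5588 - F(28) = 5588 - (-44)*I = 5588 + 44*I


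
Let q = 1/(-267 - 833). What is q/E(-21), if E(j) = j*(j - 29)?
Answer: -1/1155000 ≈ -8.6580e-7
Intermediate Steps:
q = -1/1100 (q = 1/(-1100) = -1/1100 ≈ -0.00090909)
E(j) = j*(-29 + j)
q/E(-21) = -(-1/(21*(-29 - 21)))/1100 = -1/(1100*((-21*(-50)))) = -1/1100/1050 = -1/1100*1/1050 = -1/1155000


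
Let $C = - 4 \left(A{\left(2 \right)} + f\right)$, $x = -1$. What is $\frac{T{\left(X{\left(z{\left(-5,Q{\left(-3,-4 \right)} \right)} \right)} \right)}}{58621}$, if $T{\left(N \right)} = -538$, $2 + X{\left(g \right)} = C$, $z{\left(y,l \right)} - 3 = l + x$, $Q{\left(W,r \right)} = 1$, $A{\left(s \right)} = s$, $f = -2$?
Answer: $- \frac{538}{58621} \approx -0.0091776$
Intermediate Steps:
$z{\left(y,l \right)} = 2 + l$ ($z{\left(y,l \right)} = 3 + \left(l - 1\right) = 3 + \left(-1 + l\right) = 2 + l$)
$C = 0$ ($C = - 4 \left(2 - 2\right) = \left(-4\right) 0 = 0$)
$X{\left(g \right)} = -2$ ($X{\left(g \right)} = -2 + 0 = -2$)
$\frac{T{\left(X{\left(z{\left(-5,Q{\left(-3,-4 \right)} \right)} \right)} \right)}}{58621} = - \frac{538}{58621}$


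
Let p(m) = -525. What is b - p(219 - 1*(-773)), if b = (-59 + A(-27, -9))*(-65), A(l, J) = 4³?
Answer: 200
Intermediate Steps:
A(l, J) = 64
b = -325 (b = (-59 + 64)*(-65) = 5*(-65) = -325)
b - p(219 - 1*(-773)) = -325 - 1*(-525) = -325 + 525 = 200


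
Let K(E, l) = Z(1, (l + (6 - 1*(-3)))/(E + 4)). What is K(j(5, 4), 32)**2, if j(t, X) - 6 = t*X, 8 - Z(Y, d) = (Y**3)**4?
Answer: 49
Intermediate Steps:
Z(Y, d) = 8 - Y**12 (Z(Y, d) = 8 - (Y**3)**4 = 8 - Y**12)
j(t, X) = 6 + X*t (j(t, X) = 6 + t*X = 6 + X*t)
K(E, l) = 7 (K(E, l) = 8 - 1*1**12 = 8 - 1*1 = 8 - 1 = 7)
K(j(5, 4), 32)**2 = 7**2 = 49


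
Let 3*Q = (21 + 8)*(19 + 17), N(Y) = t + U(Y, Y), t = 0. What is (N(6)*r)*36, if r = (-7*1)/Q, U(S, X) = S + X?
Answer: -252/29 ≈ -8.6897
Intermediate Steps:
N(Y) = 2*Y (N(Y) = 0 + (Y + Y) = 0 + 2*Y = 2*Y)
Q = 348 (Q = ((21 + 8)*(19 + 17))/3 = (29*36)/3 = (1/3)*1044 = 348)
r = -7/348 (r = -7*1/348 = -7/348 ≈ -0.020115)
(N(6)*r)*36 = ((2*6)*(-7/348))*36 = (12*(-7/348))*36 = -7/29*36 = -252/29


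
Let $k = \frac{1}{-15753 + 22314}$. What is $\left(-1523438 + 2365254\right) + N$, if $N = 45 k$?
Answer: $\frac{613683869}{729} \approx 8.4182 \cdot 10^{5}$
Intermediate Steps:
$k = \frac{1}{6561} \approx 0.00015242$
$N = \frac{5}{729}$ ($N = 45 \cdot \frac{1}{6561} = \frac{5}{729} \approx 0.0068587$)
$\left(-1523438 + 2365254\right) + N = \left(-1523438 + 2365254\right) + \frac{5}{729} = 841816 + \frac{5}{729} = \frac{613683869}{729}$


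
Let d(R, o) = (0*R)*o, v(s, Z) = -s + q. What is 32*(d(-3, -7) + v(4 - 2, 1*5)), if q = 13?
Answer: 352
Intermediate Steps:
v(s, Z) = 13 - s (v(s, Z) = -s + 13 = 13 - s)
d(R, o) = 0 (d(R, o) = 0*o = 0)
32*(d(-3, -7) + v(4 - 2, 1*5)) = 32*(0 + (13 - (4 - 2))) = 32*(0 + (13 - 1*2)) = 32*(0 + (13 - 2)) = 32*(0 + 11) = 32*11 = 352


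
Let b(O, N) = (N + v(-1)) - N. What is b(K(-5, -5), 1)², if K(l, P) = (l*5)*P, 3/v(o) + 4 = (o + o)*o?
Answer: 9/4 ≈ 2.2500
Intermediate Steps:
v(o) = 3/(-4 + 2*o²) (v(o) = 3/(-4 + (o + o)*o) = 3/(-4 + (2*o)*o) = 3/(-4 + 2*o²))
K(l, P) = 5*P*l (K(l, P) = (5*l)*P = 5*P*l)
b(O, N) = -3/2 (b(O, N) = (N + 3/(2*(-2 + (-1)²))) - N = (N + 3/(2*(-2 + 1))) - N = (N + (3/2)/(-1)) - N = (N + (3/2)*(-1)) - N = (N - 3/2) - N = (-3/2 + N) - N = -3/2)
b(K(-5, -5), 1)² = (-3/2)² = 9/4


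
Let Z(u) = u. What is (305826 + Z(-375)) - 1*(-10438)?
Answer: 315889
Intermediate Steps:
(305826 + Z(-375)) - 1*(-10438) = (305826 - 375) - 1*(-10438) = 305451 + 10438 = 315889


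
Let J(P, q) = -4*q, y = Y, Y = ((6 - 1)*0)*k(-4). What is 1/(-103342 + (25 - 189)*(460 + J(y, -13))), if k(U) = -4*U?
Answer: -1/187310 ≈ -5.3387e-6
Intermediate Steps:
Y = 0 (Y = ((6 - 1)*0)*(-4*(-4)) = (5*0)*16 = 0*16 = 0)
y = 0
1/(-103342 + (25 - 189)*(460 + J(y, -13))) = 1/(-103342 + (25 - 189)*(460 - 4*(-13))) = 1/(-103342 - 164*(460 + 52)) = 1/(-103342 - 164*512) = 1/(-103342 - 83968) = 1/(-187310) = -1/187310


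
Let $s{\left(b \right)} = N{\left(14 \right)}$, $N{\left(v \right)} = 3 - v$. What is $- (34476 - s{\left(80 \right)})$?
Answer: $-34487$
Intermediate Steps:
$s{\left(b \right)} = -11$ ($s{\left(b \right)} = 3 - 14 = -11$)
$- (34476 - s{\left(80 \right)}) = - (34476 - -11) = - (34476 + 11) = \left(-1\right) 34487 = -34487$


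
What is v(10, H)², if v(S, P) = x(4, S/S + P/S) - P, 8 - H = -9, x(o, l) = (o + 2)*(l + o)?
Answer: 13456/25 ≈ 538.24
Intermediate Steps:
x(o, l) = (2 + o)*(l + o)
H = 17 (H = 8 - 1*(-9) = 8 + 9 = 17)
v(S, P) = 30 - P + 6*P/S (v(S, P) = (4² + 2*(S/S + P/S) + 2*4 + (S/S + P/S)*4) - P = (16 + 2*(1 + P/S) + 8 + (1 + P/S)*4) - P = (16 + (2 + 2*P/S) + 8 + (4 + 4*P/S)) - P = (30 + 6*P/S) - P = 30 - P + 6*P/S)
v(10, H)² = (30 - 1*17 + 6*17/10)² = (30 - 17 + 6*17*(⅒))² = (30 - 17 + 51/5)² = (116/5)² = 13456/25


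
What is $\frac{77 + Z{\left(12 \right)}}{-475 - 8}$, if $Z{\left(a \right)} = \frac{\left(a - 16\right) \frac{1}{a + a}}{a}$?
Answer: $- \frac{241}{1512} \approx -0.15939$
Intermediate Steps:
$Z{\left(a \right)} = \frac{-16 + a}{2 a^{2}}$ ($Z{\left(a \right)} = \frac{\left(-16 + a\right) \frac{1}{2 a}}{a} = \frac{\frac{1}{2} \frac{1}{a} \left(-16 + a\right)}{a} = \frac{-16 + a}{2 a^{2}}$)
$\frac{77 + Z{\left(12 \right)}}{-475 - 8} = \frac{77 + \frac{-16 + 12}{2 \cdot 144}}{-475 - 8} = \frac{77 + \frac{1}{2} \cdot \frac{1}{144} \left(-4\right)}{-483} = \left(77 - \frac{1}{72}\right) \left(- \frac{1}{483}\right) = \frac{5543}{72} \left(- \frac{1}{483}\right) = - \frac{241}{1512}$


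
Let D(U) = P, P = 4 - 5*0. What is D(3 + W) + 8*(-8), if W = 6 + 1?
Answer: -60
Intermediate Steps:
W = 7
P = 4 (P = 4 + 0 = 4)
D(U) = 4
D(3 + W) + 8*(-8) = 4 + 8*(-8) = 4 - 64 = -60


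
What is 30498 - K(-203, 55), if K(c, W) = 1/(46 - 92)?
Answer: 1402909/46 ≈ 30498.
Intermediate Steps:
K(c, W) = -1/46 (K(c, W) = 1/(-46) = -1/46)
30498 - K(-203, 55) = 30498 - 1*(-1/46) = 30498 + 1/46 = 1402909/46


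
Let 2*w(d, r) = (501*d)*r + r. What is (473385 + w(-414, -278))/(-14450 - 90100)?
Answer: -14651896/52275 ≈ -280.29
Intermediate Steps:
w(d, r) = r/2 + 501*d*r/2 (w(d, r) = ((501*d)*r + r)/2 = (501*d*r + r)/2 = (r + 501*d*r)/2 = r/2 + 501*d*r/2)
(473385 + w(-414, -278))/(-14450 - 90100) = (473385 + (½)*(-278)*(1 + 501*(-414)))/(-14450 - 90100) = (473385 + (½)*(-278)*(1 - 207414))/(-104550) = (473385 + (½)*(-278)*(-207413))*(-1/104550) = (473385 + 28830407)*(-1/104550) = 29303792*(-1/104550) = -14651896/52275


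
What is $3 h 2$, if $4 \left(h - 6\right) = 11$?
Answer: $\frac{105}{2} \approx 52.5$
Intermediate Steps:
$h = \frac{35}{4}$ ($h = 6 + \frac{1}{4} \cdot 11 = 6 + \frac{11}{4} = \frac{35}{4} \approx 8.75$)
$3 h 2 = 3 \cdot \frac{35}{4} \cdot 2 = \frac{105}{4} \cdot 2 = \frac{105}{2}$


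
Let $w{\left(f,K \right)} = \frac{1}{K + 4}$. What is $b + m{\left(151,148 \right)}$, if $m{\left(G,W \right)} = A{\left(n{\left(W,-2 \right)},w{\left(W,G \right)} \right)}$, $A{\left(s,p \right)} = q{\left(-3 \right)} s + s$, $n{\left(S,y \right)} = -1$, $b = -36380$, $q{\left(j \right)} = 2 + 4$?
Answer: $-36387$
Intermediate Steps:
$q{\left(j \right)} = 6$
$w{\left(f,K \right)} = \frac{1}{4 + K}$
$A{\left(s,p \right)} = 7 s$ ($A{\left(s,p \right)} = 6 s + s = 7 s$)
$m{\left(G,W \right)} = -7$ ($m{\left(G,W \right)} = 7 \left(-1\right) = -7$)
$b + m{\left(151,148 \right)} = -36380 - 7 = -36387$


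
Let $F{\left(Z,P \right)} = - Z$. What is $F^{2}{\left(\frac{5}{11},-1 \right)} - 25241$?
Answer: $- \frac{3054136}{121} \approx -25241.0$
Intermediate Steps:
$F^{2}{\left(\frac{5}{11},-1 \right)} - 25241 = \left(- \frac{5}{11}\right)^{2} - 25241 = \frac{25}{121} - 25241 = - \frac{3054136}{121}$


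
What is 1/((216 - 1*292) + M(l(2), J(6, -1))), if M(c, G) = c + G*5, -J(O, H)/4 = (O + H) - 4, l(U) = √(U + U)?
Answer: -1/94 ≈ -0.010638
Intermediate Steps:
l(U) = √2*√U (l(U) = √(2*U) = √2*√U)
J(O, H) = 16 - 4*H - 4*O (J(O, H) = -4*((O + H) - 4) = -4*((H + O) - 4) = -4*(-4 + H + O) = 16 - 4*H - 4*O)
M(c, G) = c + 5*G
1/((216 - 1*292) + M(l(2), J(6, -1))) = 1/((216 - 1*292) + (√2*√2 + 5*(16 - 4*(-1) - 4*6))) = 1/((216 - 292) + (2 + 5*(16 + 4 - 24))) = 1/(-76 + (2 + 5*(-4))) = 1/(-76 + (2 - 20)) = 1/(-76 - 18) = 1/(-94) = -1/94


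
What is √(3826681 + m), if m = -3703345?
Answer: 6*√3426 ≈ 351.19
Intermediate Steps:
√(3826681 + m) = √(3826681 - 3703345) = √123336 = 6*√3426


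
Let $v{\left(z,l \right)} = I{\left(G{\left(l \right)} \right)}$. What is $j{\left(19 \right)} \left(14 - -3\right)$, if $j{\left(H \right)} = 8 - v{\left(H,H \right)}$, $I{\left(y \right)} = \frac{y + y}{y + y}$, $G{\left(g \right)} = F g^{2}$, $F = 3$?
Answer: $119$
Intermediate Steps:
$G{\left(g \right)} = 3 g^{2}$
$I{\left(y \right)} = 1$ ($I{\left(y \right)} = \frac{2 y}{2 y} = 2 y \frac{1}{2 y} = 1$)
$v{\left(z,l \right)} = 1$
$j{\left(H \right)} = 7$ ($j{\left(H \right)} = 8 - 1 = 7$)
$j{\left(19 \right)} \left(14 - -3\right) = 7 \left(14 - -3\right) = 7 \left(14 + 3\right) = 7 \cdot 17 = 119$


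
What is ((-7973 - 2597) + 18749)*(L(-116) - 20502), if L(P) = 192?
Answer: -166115490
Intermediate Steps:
((-7973 - 2597) + 18749)*(L(-116) - 20502) = ((-7973 - 2597) + 18749)*(192 - 20502) = (-10570 + 18749)*(-20310) = 8179*(-20310) = -166115490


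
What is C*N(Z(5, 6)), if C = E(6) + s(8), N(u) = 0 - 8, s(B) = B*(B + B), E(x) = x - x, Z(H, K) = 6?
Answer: -1024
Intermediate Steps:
E(x) = 0
s(B) = 2*B**2 (s(B) = B*(2*B) = 2*B**2)
N(u) = -8
C = 128 (C = 0 + 2*8**2 = 0 + 2*64 = 0 + 128 = 128)
C*N(Z(5, 6)) = 128*(-8) = -1024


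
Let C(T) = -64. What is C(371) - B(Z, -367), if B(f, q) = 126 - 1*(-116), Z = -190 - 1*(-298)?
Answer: -306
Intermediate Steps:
Z = 108 (Z = -190 + 298 = 108)
B(f, q) = 242 (B(f, q) = 126 + 116 = 242)
C(371) - B(Z, -367) = -64 - 1*242 = -64 - 242 = -306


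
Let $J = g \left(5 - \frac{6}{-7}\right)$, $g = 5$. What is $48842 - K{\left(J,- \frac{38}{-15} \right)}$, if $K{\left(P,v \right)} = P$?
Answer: $\frac{341689}{7} \approx 48813.0$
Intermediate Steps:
$J = \frac{205}{7}$ ($J = 5 \left(5 - \frac{6}{-7}\right) = 5 \left(5 - - \frac{6}{7}\right) = 5 \left(5 + \frac{6}{7}\right) = 5 \cdot \frac{41}{7} = \frac{205}{7} \approx 29.286$)
$48842 - K{\left(J,- \frac{38}{-15} \right)} = 48842 - \frac{205}{7} = \frac{341689}{7}$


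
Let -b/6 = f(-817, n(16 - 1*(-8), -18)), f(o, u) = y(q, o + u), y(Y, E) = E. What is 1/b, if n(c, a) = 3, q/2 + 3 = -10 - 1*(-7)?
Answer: 1/4884 ≈ 0.00020475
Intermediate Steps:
q = -12 (q = -6 + 2*(-10 - 1*(-7)) = -6 + 2*(-10 + 7) = -6 + 2*(-3) = -6 - 6 = -12)
f(o, u) = o + u
b = 4884 (b = -6*(-817 + 3) = -6*(-814) = 4884)
1/b = 1/4884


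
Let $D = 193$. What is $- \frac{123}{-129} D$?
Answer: $\frac{7913}{43} \approx 184.02$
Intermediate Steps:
$- \frac{123}{-129} D = - \frac{123}{-129} \cdot 193 = \left(-123\right) \left(- \frac{1}{129}\right) 193 = \frac{41}{43} \cdot 193 = \frac{7913}{43}$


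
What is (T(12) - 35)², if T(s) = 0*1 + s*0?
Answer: 1225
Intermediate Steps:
T(s) = 0 (T(s) = 0 + 0 = 0)
(T(12) - 35)² = (0 - 35)² = (-35)² = 1225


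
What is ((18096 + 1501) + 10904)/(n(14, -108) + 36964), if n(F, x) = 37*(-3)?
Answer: 30501/36853 ≈ 0.82764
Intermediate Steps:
n(F, x) = -111
((18096 + 1501) + 10904)/(n(14, -108) + 36964) = ((18096 + 1501) + 10904)/(-111 + 36964) = (19597 + 10904)/36853 = 30501*(1/36853) = 30501/36853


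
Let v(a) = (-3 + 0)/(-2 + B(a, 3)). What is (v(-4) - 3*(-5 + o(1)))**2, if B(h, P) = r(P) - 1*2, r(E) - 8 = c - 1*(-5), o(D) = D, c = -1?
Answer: 8649/64 ≈ 135.14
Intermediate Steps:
r(E) = 12 (r(E) = 8 + (-1 - 1*(-5)) = 8 + (-1 + 5) = 8 + 4 = 12)
B(h, P) = 10 (B(h, P) = 12 - 1*2 = 12 - 2 = 10)
v(a) = -3/8 (v(a) = (-3 + 0)/(-2 + 10) = -3/8)
(v(-4) - 3*(-5 + o(1)))**2 = (-3/8 - 3*(-5 + 1))**2 = (-3/8 - 3*(-4))**2 = (-3/8 + 12)**2 = (93/8)**2 = 8649/64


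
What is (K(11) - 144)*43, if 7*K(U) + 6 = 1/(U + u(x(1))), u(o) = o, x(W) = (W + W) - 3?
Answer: -435977/70 ≈ -6228.2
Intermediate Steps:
x(W) = -3 + 2*W (x(W) = 2*W - 3 = -3 + 2*W)
K(U) = -6/7 + 1/(7*(-1 + U)) (K(U) = -6/7 + 1/(7*(U + (-3 + 2*1))) = -6/7 + 1/(7*(U + (-3 + 2))) = -6/7 + 1/(7*(U - 1)) = -6/7 + 1/(7*(-1 + U)))
(K(11) - 144)*43 = ((7 - 6*11)/(7*(-1 + 11)) - 144)*43 = ((1/7)*(7 - 66)/10 - 144)*43 = ((1/7)*(1/10)*(-59) - 144)*43 = (-59/70 - 144)*43 = -10139/70*43 = -435977/70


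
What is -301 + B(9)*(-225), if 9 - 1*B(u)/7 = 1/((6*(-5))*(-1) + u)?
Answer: -187663/13 ≈ -14436.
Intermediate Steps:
B(u) = 63 - 7/(30 + u) (B(u) = 63 - 7/((6*(-5))*(-1) + u) = 63 - 7/(-30*(-1) + u) = 63 - 7/(30 + u))
-301 + B(9)*(-225) = -301 + (7*(269 + 9*9)/(30 + 9))*(-225) = -301 + (7*(269 + 81)/39)*(-225) = -301 + (7*(1/39)*350)*(-225) = -301 + (2450/39)*(-225) = -301 - 183750/13 = -187663/13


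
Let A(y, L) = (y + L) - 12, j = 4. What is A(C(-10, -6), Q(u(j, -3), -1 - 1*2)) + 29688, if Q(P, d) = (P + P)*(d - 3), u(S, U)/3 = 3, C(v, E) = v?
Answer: 29558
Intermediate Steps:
u(S, U) = 9 (u(S, U) = 3*3 = 9)
Q(P, d) = 2*P*(-3 + d) (Q(P, d) = (2*P)*(-3 + d) = 2*P*(-3 + d))
A(y, L) = -12 + L + y (A(y, L) = (L + y) - 12 = -12 + L + y)
A(C(-10, -6), Q(u(j, -3), -1 - 1*2)) + 29688 = (-12 + 2*9*(-3 + (-1 - 1*2)) - 10) + 29688 = (-12 + 2*9*(-3 + (-1 - 2)) - 10) + 29688 = (-12 + 2*9*(-3 - 3) - 10) + 29688 = (-12 + 2*9*(-6) - 10) + 29688 = (-12 - 108 - 10) + 29688 = -130 + 29688 = 29558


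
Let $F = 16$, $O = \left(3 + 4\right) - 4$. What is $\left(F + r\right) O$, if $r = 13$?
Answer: $87$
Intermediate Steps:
$O = 3$ ($O = 7 - 4 = 3$)
$\left(F + r\right) O = \left(16 + 13\right) 3 = 29 \cdot 3 = 87$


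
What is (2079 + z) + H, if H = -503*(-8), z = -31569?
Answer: -25466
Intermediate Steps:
H = 4024
(2079 + z) + H = (2079 - 31569) + 4024 = -29490 + 4024 = -25466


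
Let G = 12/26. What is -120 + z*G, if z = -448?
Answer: -4248/13 ≈ -326.77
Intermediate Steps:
G = 6/13 (G = 12*(1/26) = 6/13 ≈ 0.46154)
-120 + z*G = -120 - 448*6/13 = -120 - 2688/13 = -4248/13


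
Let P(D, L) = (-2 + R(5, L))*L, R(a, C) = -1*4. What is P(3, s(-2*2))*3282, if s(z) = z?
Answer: 78768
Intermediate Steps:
R(a, C) = -4
P(D, L) = -6*L (P(D, L) = (-2 - 4)*L = -6*L)
P(3, s(-2*2))*3282 = -(-12)*2*3282 = -6*(-4)*3282 = 24*3282 = 78768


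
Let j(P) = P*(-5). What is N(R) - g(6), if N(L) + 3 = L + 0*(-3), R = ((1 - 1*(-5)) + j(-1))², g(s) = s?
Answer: 112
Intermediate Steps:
j(P) = -5*P
R = 121 (R = ((1 - 1*(-5)) - 5*(-1))² = ((1 + 5) + 5)² = (6 + 5)² = 11² = 121)
N(L) = -3 + L (N(L) = -3 + (L + 0*(-3)) = -3 + (L + 0) = -3 + L)
N(R) - g(6) = (-3 + 121) - 1*6 = 118 - 6 = 112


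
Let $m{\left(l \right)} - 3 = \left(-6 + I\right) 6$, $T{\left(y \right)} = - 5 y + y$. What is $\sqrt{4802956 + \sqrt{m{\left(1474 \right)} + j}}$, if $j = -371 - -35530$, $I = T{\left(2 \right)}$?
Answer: $\sqrt{4802956 + \sqrt{35078}} \approx 2191.6$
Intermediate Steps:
$T{\left(y \right)} = - 4 y$
$I = -8$ ($I = \left(-4\right) 2 = -8$)
$j = 35159$ ($j = -371 + 35530 = 35159$)
$m{\left(l \right)} = -81$ ($m{\left(l \right)} = 3 + \left(-6 - 8\right) 6 = 3 - 84 = -81$)
$\sqrt{4802956 + \sqrt{m{\left(1474 \right)} + j}} = \sqrt{4802956 + \sqrt{-81 + 35159}} = \sqrt{4802956 + \sqrt{35078}}$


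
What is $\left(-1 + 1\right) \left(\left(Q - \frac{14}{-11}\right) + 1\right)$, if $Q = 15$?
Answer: $0$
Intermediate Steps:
$\left(-1 + 1\right) \left(\left(Q - \frac{14}{-11}\right) + 1\right) = \left(-1 + 1\right) \left(\left(15 - \frac{14}{-11}\right) + 1\right) = 0 \left(\left(15 - - \frac{14}{11}\right) + 1\right) = 0 \left(\left(15 + \frac{14}{11}\right) + 1\right) = 0 \left(\frac{179}{11} + 1\right) = 0 \cdot \frac{190}{11} = 0$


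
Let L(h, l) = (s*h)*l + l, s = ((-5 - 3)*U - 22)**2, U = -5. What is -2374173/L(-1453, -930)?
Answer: -791391/145939010 ≈ -0.0054227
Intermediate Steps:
s = 324 (s = ((-5 - 3)*(-5) - 22)**2 = (-8*(-5) - 22)**2 = (40 - 22)**2 = 18**2 = 324)
L(h, l) = l + 324*h*l (L(h, l) = (324*h)*l + l = 324*h*l + l = l + 324*h*l)
-2374173/L(-1453, -930) = -2374173*(-1/(930*(1 + 324*(-1453)))) = -2374173*(-1/(930*(1 - 470772))) = -2374173/((-930*(-470771))) = -2374173/437817030 = -2374173*1/437817030 = -791391/145939010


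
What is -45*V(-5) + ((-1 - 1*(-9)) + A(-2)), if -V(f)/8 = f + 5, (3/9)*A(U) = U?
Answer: 2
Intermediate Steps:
A(U) = 3*U
V(f) = -40 - 8*f (V(f) = -8*(f + 5) = -8*(5 + f) = -40 - 8*f)
-45*V(-5) + ((-1 - 1*(-9)) + A(-2)) = -45*(-40 - 8*(-5)) + ((-1 - 1*(-9)) + 3*(-2)) = -45*(-40 + 40) + ((-1 + 9) - 6) = -45*0 + (8 - 6) = 0 + 2 = 2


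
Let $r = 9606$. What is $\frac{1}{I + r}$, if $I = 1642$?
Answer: $\frac{1}{11248} \approx 8.8905 \cdot 10^{-5}$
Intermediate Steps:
$\frac{1}{I + r} = \frac{1}{1642 + 9606} = \frac{1}{11248}$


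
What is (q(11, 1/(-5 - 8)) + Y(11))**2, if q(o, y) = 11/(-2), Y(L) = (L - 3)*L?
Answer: 27225/4 ≈ 6806.3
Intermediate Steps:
Y(L) = L*(-3 + L) (Y(L) = (-3 + L)*L = L*(-3 + L))
q(o, y) = -11/2 (q(o, y) = 11*(-1/2) = -11/2)
(q(11, 1/(-5 - 8)) + Y(11))**2 = (-11/2 + 11*(-3 + 11))**2 = (-11/2 + 11*8)**2 = (-11/2 + 88)**2 = (165/2)**2 = 27225/4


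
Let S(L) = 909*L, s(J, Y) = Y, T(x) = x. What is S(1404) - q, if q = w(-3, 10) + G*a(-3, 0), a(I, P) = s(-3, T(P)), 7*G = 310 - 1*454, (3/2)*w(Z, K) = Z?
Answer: 1276238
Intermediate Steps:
w(Z, K) = 2*Z/3
G = -144/7 (G = (310 - 1*454)/7 = (310 - 454)/7 = (⅐)*(-144) = -144/7 ≈ -20.571)
a(I, P) = P
q = -2 (q = (⅔)*(-3) - 144/7*0 = -2 + 0 = -2)
S(1404) - q = 909*1404 - 1*(-2) = 1276236 + 2 = 1276238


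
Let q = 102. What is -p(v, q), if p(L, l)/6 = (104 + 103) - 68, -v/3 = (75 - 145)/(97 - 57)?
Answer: -834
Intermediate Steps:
v = 21/4 (v = -3*(75 - 145)/(97 - 57) = -(-210)/40 = -3*(-7/4) = 21/4 ≈ 5.2500)
p(L, l) = 834 (p(L, l) = 6*((104 + 103) - 68) = 6*(207 - 68) = 6*139 = 834)
-p(v, q) = -1*834 = -834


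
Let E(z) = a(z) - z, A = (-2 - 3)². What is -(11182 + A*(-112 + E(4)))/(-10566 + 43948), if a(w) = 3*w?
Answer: -4291/16691 ≈ -0.25708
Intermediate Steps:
A = 25 (A = (-5)² = 25)
E(z) = 2*z (E(z) = 3*z - z = 2*z)
-(11182 + A*(-112 + E(4)))/(-10566 + 43948) = -(11182 + 25*(-112 + 2*4))/(-10566 + 43948) = -(11182 + 25*(-112 + 8))/33382 = -(11182 + 25*(-104))/33382 = -(11182 - 2600)/33382 = -8582/33382 = -1*4291/16691 = -4291/16691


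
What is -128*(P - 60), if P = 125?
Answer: -8320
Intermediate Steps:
-128*(P - 60) = -128*(125 - 60) = -128*65 = -8320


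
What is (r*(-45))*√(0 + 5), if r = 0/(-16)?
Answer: 0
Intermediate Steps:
r = 0 (r = 0*(-1/16) = 0)
(r*(-45))*√(0 + 5) = (0*(-45))*√(0 + 5) = 0*√5 = 0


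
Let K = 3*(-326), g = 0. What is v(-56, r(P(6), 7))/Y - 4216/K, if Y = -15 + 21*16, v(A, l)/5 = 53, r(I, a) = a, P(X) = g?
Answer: 268751/52323 ≈ 5.1364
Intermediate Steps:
P(X) = 0
v(A, l) = 265 (v(A, l) = 5*53 = 265)
K = -978
Y = 321 (Y = -15 + 336 = 321)
v(-56, r(P(6), 7))/Y - 4216/K = 265/321 - 4216/(-978) = 265*(1/321) - 4216*(-1/978) = 265/321 + 2108/489 = 268751/52323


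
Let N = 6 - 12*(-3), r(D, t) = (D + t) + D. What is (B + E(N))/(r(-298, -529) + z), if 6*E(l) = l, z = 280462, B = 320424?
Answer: 320431/279337 ≈ 1.1471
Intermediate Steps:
r(D, t) = t + 2*D
N = 42 (N = 6 + 36 = 42)
E(l) = l/6
(B + E(N))/(r(-298, -529) + z) = (320424 + (1/6)*42)/((-529 + 2*(-298)) + 280462) = (320424 + 7)/((-529 - 596) + 280462) = 320431/(-1125 + 280462) = 320431/279337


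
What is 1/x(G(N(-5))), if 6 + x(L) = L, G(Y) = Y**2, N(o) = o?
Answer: 1/19 ≈ 0.052632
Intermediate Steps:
x(L) = -6 + L
1/x(G(N(-5))) = 1/(-6 + (-5)**2) = 1/(-6 + 25) = 1/19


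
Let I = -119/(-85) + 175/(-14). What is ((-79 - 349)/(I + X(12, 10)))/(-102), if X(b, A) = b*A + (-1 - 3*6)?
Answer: 2140/45849 ≈ 0.046675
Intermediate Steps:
I = -111/10 (I = -119*(-1/85) + 175*(-1/14) = 7/5 - 25/2 = -111/10 ≈ -11.100)
X(b, A) = -19 + A*b (X(b, A) = A*b + (-1 - 18) = A*b - 19 = -19 + A*b)
((-79 - 349)/(I + X(12, 10)))/(-102) = ((-79 - 349)/(-111/10 + (-19 + 10*12)))/(-102) = -428/(-111/10 + (-19 + 120))*(-1/102) = -428/(-111/10 + 101)*(-1/102) = -428/899/10*(-1/102) = -428*10/899*(-1/102) = -4280/899*(-1/102) = 2140/45849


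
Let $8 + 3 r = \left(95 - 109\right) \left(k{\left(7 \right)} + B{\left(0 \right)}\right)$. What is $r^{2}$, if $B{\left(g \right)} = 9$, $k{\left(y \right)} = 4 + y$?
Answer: $9216$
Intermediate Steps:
$r = -96$ ($r = - \frac{8}{3} + \frac{\left(95 - 109\right) \left(\left(4 + 7\right) + 9\right)}{3} = - \frac{8}{3} + \frac{\left(-14\right) \left(11 + 9\right)}{3} = - \frac{8}{3} + \frac{\left(-14\right) 20}{3} = - \frac{8}{3} + \frac{1}{3} \left(-280\right) = - \frac{8}{3} - \frac{280}{3} = -96$)
$r^{2} = \left(-96\right)^{2} = 9216$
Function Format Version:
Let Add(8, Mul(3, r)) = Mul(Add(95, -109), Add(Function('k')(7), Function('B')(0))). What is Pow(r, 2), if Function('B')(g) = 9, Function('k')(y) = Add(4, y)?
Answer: 9216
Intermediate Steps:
r = -96 (r = Add(Rational(-8, 3), Mul(Rational(1, 3), Mul(Add(95, -109), Add(Add(4, 7), 9)))) = Add(Rational(-8, 3), Mul(Rational(1, 3), Mul(-14, Add(11, 9)))) = Add(Rational(-8, 3), Mul(Rational(1, 3), Mul(-14, 20))) = Add(Rational(-8, 3), Mul(Rational(1, 3), -280)) = Add(Rational(-8, 3), Rational(-280, 3)) = -96)
Pow(r, 2) = Pow(-96, 2) = 9216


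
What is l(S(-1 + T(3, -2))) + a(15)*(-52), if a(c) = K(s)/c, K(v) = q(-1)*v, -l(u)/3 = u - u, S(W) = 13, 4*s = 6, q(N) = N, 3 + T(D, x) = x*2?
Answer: 26/5 ≈ 5.2000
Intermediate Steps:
T(D, x) = -3 + 2*x (T(D, x) = -3 + x*2 = -3 + 2*x)
s = 3/2 (s = (¼)*6 = 3/2 ≈ 1.5000)
l(u) = 0 (l(u) = -3*(u - u) = -3*0 = 0)
K(v) = -v
a(c) = -3/(2*c) (a(c) = (-1*3/2)/c = -3/(2*c))
l(S(-1 + T(3, -2))) + a(15)*(-52) = 0 - 3/2/15*(-52) = 0 - 3/2*1/15*(-52) = 0 - ⅒*(-52) = 0 + 26/5 = 26/5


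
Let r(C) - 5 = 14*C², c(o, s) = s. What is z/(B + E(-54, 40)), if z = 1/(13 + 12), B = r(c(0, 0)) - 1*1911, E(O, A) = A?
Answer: -1/46650 ≈ -2.1436e-5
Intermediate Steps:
r(C) = 5 + 14*C²
B = -1906 (B = (5 + 14*0²) - 1*1911 = (5 + 14*0) - 1911 = (5 + 0) - 1911 = 5 - 1911 = -1906)
z = 1/25 ≈ 0.040000
z/(B + E(-54, 40)) = (1/25)/(-1906 + 40) = (1/25)/(-1866) = -1/1866*1/25 = -1/46650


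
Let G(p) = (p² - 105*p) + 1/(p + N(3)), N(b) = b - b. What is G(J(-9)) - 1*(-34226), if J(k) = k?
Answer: 317267/9 ≈ 35252.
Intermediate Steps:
N(b) = 0
G(p) = 1/p + p² - 105*p (G(p) = (p² - 105*p) + 1/(p + 0) = (p² - 105*p) + 1/p = 1/p + p² - 105*p)
G(J(-9)) - 1*(-34226) = (1/(-9) + (-9)² - 105*(-9)) - 1*(-34226) = (-⅑ + 81 + 945) + 34226 = 9233/9 + 34226 = 317267/9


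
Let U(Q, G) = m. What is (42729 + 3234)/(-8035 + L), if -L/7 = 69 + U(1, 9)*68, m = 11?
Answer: -45963/13754 ≈ -3.3418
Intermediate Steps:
U(Q, G) = 11
L = -5719 (L = -7*(69 + 11*68) = -7*(69 + 748) = -7*817 = -5719)
(42729 + 3234)/(-8035 + L) = (42729 + 3234)/(-8035 - 5719) = 45963/(-13754) = 45963*(-1/13754) = -45963/13754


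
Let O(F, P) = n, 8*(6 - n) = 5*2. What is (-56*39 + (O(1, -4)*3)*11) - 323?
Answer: -9401/4 ≈ -2350.3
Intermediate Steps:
n = 19/4 (n = 6 - 5*2/8 = 6 - 1/8*10 = 6 - 5/4 = 19/4 ≈ 4.7500)
O(F, P) = 19/4
(-56*39 + (O(1, -4)*3)*11) - 323 = (-56*39 + ((19/4)*3)*11) - 323 = (-2184 + (57/4)*11) - 323 = (-2184 + 627/4) - 323 = -8109/4 - 323 = -9401/4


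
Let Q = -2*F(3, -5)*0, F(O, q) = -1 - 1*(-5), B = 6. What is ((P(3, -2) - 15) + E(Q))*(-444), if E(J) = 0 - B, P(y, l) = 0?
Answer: 9324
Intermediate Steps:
F(O, q) = 4 (F(O, q) = -1 + 5 = 4)
Q = 0 (Q = -2*4*0 = -8*0 = 0)
E(J) = -6 (E(J) = 0 - 1*6 = 0 - 6 = -6)
((P(3, -2) - 15) + E(Q))*(-444) = ((0 - 15) - 6)*(-444) = (-15 - 6)*(-444) = -21*(-444) = 9324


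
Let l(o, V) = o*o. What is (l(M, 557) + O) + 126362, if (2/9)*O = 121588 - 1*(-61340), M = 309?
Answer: 1045019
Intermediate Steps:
l(o, V) = o²
O = 823176 (O = 9*(121588 - 1*(-61340))/2 = 9*(121588 + 61340)/2 = (9/2)*182928 = 823176)
(l(M, 557) + O) + 126362 = (309² + 823176) + 126362 = (95481 + 823176) + 126362 = 918657 + 126362 = 1045019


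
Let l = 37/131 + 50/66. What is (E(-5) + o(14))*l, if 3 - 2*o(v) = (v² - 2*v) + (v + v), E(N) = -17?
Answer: -510296/4323 ≈ -118.04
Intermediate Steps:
o(v) = 3/2 - v²/2 (o(v) = 3/2 - ((v² - 2*v) + (v + v))/2 = 3/2 - ((v² - 2*v) + 2*v)/2 = 3/2 - v²/2)
l = 4496/4323 (l = 37*(1/131) + 50*(1/66) = 37/131 + 25/33 = 4496/4323 ≈ 1.0400)
(E(-5) + o(14))*l = (-17 + (3/2 - ½*14²))*(4496/4323) = (-17 + (3/2 - ½*196))*(4496/4323) = (-17 + (3/2 - 98))*(4496/4323) = (-17 - 193/2)*(4496/4323) = -227/2*4496/4323 = -510296/4323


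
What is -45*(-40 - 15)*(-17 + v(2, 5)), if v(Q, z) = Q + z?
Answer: -24750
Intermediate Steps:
-45*(-40 - 15)*(-17 + v(2, 5)) = -45*(-40 - 15)*(-17 + (2 + 5)) = -(-2475)*(-17 + 7) = -(-2475)*(-10) = -45*550 = -24750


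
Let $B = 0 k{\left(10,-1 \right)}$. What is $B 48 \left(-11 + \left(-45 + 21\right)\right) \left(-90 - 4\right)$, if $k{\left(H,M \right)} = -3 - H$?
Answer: $0$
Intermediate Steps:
$B = 0$ ($B = 0 \left(-3 - 10\right) = 0 \left(-13\right) = 0$)
$B 48 \left(-11 + \left(-45 + 21\right)\right) \left(-90 - 4\right) = 0 \cdot 48 \left(-11 + \left(-45 + 21\right)\right) \left(-90 - 4\right) = 0 \left(-11 - 24\right) \left(-94\right) = 0 \left(\left(-35\right) \left(-94\right)\right) = 0 \cdot 3290 = 0$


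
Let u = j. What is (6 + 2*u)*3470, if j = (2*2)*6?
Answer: 187380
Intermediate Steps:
j = 24 (j = 4*6 = 24)
u = 24
(6 + 2*u)*3470 = (6 + 2*24)*3470 = (6 + 48)*3470 = 54*3470 = 187380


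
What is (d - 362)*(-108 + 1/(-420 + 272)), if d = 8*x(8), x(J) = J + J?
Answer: 1870245/74 ≈ 25274.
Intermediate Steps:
x(J) = 2*J
d = 128 (d = 8*(2*8) = 8*16 = 128)
(d - 362)*(-108 + 1/(-420 + 272)) = (128 - 362)*(-108 + 1/(-420 + 272)) = -234*(-108 + 1/(-148)) = -234*(-108 - 1/148) = -234*(-15985/148) = 1870245/74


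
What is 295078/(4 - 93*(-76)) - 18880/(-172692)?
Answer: 491260859/11743056 ≈ 41.834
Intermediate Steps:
295078/(4 - 93*(-76)) - 18880/(-172692) = 295078/(4 + 7068) - 18880*(-1/172692) = 295078/7072 + 4720/43173 = 295078*(1/7072) + 4720/43173 = 147539/3536 + 4720/43173 = 491260859/11743056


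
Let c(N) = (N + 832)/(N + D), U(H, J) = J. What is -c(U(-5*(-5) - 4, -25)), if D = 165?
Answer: -807/140 ≈ -5.7643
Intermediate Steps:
c(N) = (832 + N)/(165 + N) (c(N) = (N + 832)/(N + 165) = (832 + N)/(165 + N))
-c(U(-5*(-5) - 4, -25)) = -(832 - 25)/(165 - 25) = -807/140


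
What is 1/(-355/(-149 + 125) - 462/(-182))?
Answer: 312/5407 ≈ 0.057703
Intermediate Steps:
1/(-355/(-149 + 125) - 462/(-182)) = 1/(-355/(-24) - 462*(-1/182)) = 1/(-355*(-1/24) + 33/13) = 1/(355/24 + 33/13) = 1/(5407/312) = 312/5407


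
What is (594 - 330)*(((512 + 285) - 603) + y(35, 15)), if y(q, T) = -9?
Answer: 48840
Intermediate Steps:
(594 - 330)*(((512 + 285) - 603) + y(35, 15)) = (594 - 330)*(((512 + 285) - 603) - 9) = 264*((797 - 603) - 9) = 264*(194 - 9) = 264*185 = 48840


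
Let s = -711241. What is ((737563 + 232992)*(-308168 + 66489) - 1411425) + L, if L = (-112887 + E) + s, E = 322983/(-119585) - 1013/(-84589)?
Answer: -2372759956110697049252/10115575565 ≈ -2.3456e+11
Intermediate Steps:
E = -27199669382/10115575565 (E = 322983*(-1/119585) - 1013*(-1/84589) = -322983/119585 + 1013/84589 = -27199669382/10115575565 ≈ -2.6889)
L = -8336556258901702/10115575565 (L = (-112887 - 27199669382/10115575565) - 711241 = -1141944178475537/10115575565 - 711241 = -8336556258901702/10115575565 ≈ -8.2413e+5)
((737563 + 232992)*(-308168 + 66489) - 1411425) + L = ((737563 + 232992)*(-308168 + 66489) - 1411425) - 8336556258901702/10115575565 = (970555*(-241679) - 1411425) - 8336556258901702/10115575565 = (-234562761845 - 1411425) - 8336556258901702/10115575565 = -234564173270 - 8336556258901702/10115575565 = -2372759956110697049252/10115575565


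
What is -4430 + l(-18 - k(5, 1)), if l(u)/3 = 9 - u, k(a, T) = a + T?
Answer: -4331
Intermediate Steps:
k(a, T) = T + a
l(u) = 27 - 3*u (l(u) = 3*(9 - u) = 27 - 3*u)
-4430 + l(-18 - k(5, 1)) = -4430 + (27 - 3*(-18 - (1 + 5))) = -4430 + (27 - 3*(-18 - 1*6)) = -4430 + (27 - 3*(-18 - 6)) = -4430 + (27 - 3*(-24)) = -4430 + (27 + 72) = -4430 + 99 = -4331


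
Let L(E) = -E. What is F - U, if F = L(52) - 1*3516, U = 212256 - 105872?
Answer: -109952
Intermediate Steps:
U = 106384
F = -3568 (F = -1*52 - 1*3516 = -52 - 3516 = -3568)
F - U = -3568 - 1*106384 = -3568 - 106384 = -109952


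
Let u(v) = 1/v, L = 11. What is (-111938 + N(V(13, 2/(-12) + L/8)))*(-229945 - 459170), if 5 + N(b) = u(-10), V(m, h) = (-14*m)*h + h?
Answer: 154283338713/2 ≈ 7.7142e+10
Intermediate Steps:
V(m, h) = h - 14*h*m (V(m, h) = -14*h*m + h = h - 14*h*m)
N(b) = -51/10 (N(b) = -5 + 1/(-10) = -5 - 1/10 = -51/10)
(-111938 + N(V(13, 2/(-12) + L/8)))*(-229945 - 459170) = (-111938 - 51/10)*(-229945 - 459170) = -1119431/10*(-689115) = 154283338713/2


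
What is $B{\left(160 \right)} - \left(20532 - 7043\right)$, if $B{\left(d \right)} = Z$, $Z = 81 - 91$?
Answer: $-13499$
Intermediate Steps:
$Z = -10$
$B{\left(d \right)} = -10$
$B{\left(160 \right)} - \left(20532 - 7043\right) = -10 - \left(20532 - 7043\right) = -10 - 13489 = -13499$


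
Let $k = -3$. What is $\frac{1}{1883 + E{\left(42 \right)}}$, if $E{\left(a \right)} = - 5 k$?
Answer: $\frac{1}{1898} \approx 0.00052687$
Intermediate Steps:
$E{\left(a \right)} = 15$ ($E{\left(a \right)} = \left(-5\right) \left(-3\right) = 15$)
$\frac{1}{1883 + E{\left(42 \right)}} = \frac{1}{1883 + 15} = \frac{1}{1898}$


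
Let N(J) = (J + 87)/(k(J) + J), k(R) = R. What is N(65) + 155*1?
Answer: 10151/65 ≈ 156.17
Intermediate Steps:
N(J) = (87 + J)/(2*J) (N(J) = (J + 87)/(J + J) = (87 + J)/((2*J)) = (87 + J)*(1/(2*J)) = (87 + J)/(2*J))
N(65) + 155*1 = (1/2)*(87 + 65)/65 + 155*1 = (1/2)*(1/65)*152 + 155 = 76/65 + 155 = 10151/65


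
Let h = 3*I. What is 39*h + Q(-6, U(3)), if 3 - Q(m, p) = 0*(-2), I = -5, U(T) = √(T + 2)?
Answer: -582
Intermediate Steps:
U(T) = √(2 + T)
Q(m, p) = 3 (Q(m, p) = 3 - 0*(-2) = 3 - 1*0 = 3 + 0 = 3)
h = -15 (h = 3*(-5) = -15)
39*h + Q(-6, U(3)) = 39*(-15) + 3 = -585 + 3 = -582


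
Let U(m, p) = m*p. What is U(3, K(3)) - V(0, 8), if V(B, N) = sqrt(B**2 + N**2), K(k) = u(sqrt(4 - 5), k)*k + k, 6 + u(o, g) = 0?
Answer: -53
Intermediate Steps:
u(o, g) = -6 (u(o, g) = -6 + 0 = -6)
K(k) = -5*k (K(k) = -6*k + k = -5*k)
U(3, K(3)) - V(0, 8) = 3*(-5*3) - sqrt(0**2 + 8**2) = 3*(-15) - sqrt(0 + 64) = -45 - sqrt(64) = -45 - 1*8 = -45 - 8 = -53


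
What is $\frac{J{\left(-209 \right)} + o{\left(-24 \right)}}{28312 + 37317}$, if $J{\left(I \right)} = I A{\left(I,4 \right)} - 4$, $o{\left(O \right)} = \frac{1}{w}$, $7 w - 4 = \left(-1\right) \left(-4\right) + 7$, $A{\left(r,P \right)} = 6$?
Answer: $- \frac{18863}{984435} \approx -0.019161$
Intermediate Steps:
$w = \frac{15}{7}$ ($w = \frac{4}{7} + \frac{\left(-1\right) \left(-4\right) + 7}{7} = \frac{4}{7} + \frac{4 + 7}{7} = \frac{4}{7} + \frac{1}{7} \cdot 11 = \frac{4}{7} + \frac{11}{7} = \frac{15}{7} \approx 2.1429$)
$o{\left(O \right)} = \frac{7}{15}$ ($o{\left(O \right)} = \frac{1}{\frac{15}{7}} = \frac{7}{15}$)
$J{\left(I \right)} = -4 + 6 I$ ($J{\left(I \right)} = I 6 - 4 = 6 I - 4 = -4 + 6 I$)
$\frac{J{\left(-209 \right)} + o{\left(-24 \right)}}{28312 + 37317} = \frac{\left(-4 + 6 \left(-209\right)\right) + \frac{7}{15}}{28312 + 37317} = \frac{\left(-4 - 1254\right) + \frac{7}{15}}{65629} = \left(-1258 + \frac{7}{15}\right) \frac{1}{65629} = \left(- \frac{18863}{15}\right) \frac{1}{65629} = - \frac{18863}{984435}$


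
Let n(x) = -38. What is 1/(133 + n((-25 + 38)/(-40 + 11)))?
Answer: 1/95 ≈ 0.010526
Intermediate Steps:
1/(133 + n((-25 + 38)/(-40 + 11))) = 1/(133 - 38) = 1/95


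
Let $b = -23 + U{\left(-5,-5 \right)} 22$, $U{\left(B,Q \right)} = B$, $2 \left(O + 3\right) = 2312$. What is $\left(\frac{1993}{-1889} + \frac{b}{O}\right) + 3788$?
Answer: $\frac{8247779230}{2178017} \approx 3786.8$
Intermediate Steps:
$O = 1153$ ($O = -3 + \frac{1}{2} \cdot 2312 = -3 + 1156 = 1153$)
$b = -133$ ($b = -23 - 110 = -133$)
$\left(\frac{1993}{-1889} + \frac{b}{O}\right) + 3788 = \left(\frac{1993}{-1889} - \frac{133}{1153}\right) + 3788 = \left(1993 \left(- \frac{1}{1889}\right) - \frac{133}{1153}\right) + 3788 = \left(- \frac{1993}{1889} - \frac{133}{1153}\right) + 3788 = - \frac{2549166}{2178017} + 3788 = \frac{8247779230}{2178017}$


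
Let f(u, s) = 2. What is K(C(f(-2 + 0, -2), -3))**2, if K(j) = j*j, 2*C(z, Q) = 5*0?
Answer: 0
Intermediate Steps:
C(z, Q) = 0 (C(z, Q) = (5*0)/2 = (1/2)*0 = 0)
K(j) = j**2
K(C(f(-2 + 0, -2), -3))**2 = (0**2)**2 = 0**2 = 0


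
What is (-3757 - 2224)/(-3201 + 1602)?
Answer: 5981/1599 ≈ 3.7405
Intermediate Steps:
(-3757 - 2224)/(-3201 + 1602) = -5981/(-1599) = -5981*(-1/1599) = 5981/1599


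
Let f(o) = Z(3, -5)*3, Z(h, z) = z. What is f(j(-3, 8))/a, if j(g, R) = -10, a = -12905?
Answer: 3/2581 ≈ 0.0011623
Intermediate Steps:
f(o) = -15 (f(o) = -5*3 = -15)
f(j(-3, 8))/a = -15/(-12905) = -15*(-1/12905) = 3/2581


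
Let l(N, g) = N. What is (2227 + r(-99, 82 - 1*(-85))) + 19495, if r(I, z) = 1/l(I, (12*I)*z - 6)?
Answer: 2150477/99 ≈ 21722.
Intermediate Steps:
r(I, z) = 1/I
(2227 + r(-99, 82 - 1*(-85))) + 19495 = (2227 + 1/(-99)) + 19495 = (2227 - 1/99) + 19495 = 220472/99 + 19495 = 2150477/99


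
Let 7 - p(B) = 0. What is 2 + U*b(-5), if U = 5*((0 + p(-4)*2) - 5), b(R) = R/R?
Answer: 47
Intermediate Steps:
p(B) = 7 (p(B) = 7 - 1*0 = 7 + 0 = 7)
b(R) = 1
U = 45 (U = 5*((0 + 7*2) - 5) = 5*((0 + 14) - 5) = 5*(14 - 5) = 5*9 = 45)
2 + U*b(-5) = 2 + 45*1 = 2 + 45 = 47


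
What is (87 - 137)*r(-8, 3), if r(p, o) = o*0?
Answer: 0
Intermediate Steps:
r(p, o) = 0
(87 - 137)*r(-8, 3) = (87 - 137)*0 = -50*0 = 0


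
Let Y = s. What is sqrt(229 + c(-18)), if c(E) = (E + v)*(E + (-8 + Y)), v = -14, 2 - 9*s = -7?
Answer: 7*sqrt(21) ≈ 32.078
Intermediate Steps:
s = 1 (s = 2/9 - 1/9*(-7) = 2/9 + 7/9 = 1)
Y = 1
c(E) = (-14 + E)*(-7 + E) (c(E) = (E - 14)*(E + (-8 + 1)) = (-14 + E)*(E - 7) = (-14 + E)*(-7 + E))
sqrt(229 + c(-18)) = sqrt(229 + (98 + (-18)**2 - 21*(-18))) = sqrt(229 + (98 + 324 + 378)) = sqrt(229 + 800) = sqrt(1029) = 7*sqrt(21)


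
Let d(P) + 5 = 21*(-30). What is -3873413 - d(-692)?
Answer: -3872778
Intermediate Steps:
d(P) = -635 (d(P) = -5 + 21*(-30) = -5 - 630 = -635)
-3873413 - d(-692) = -3873413 - 1*(-635) = -3873413 + 635 = -3872778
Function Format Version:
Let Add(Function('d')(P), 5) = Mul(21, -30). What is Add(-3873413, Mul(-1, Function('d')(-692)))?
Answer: -3872778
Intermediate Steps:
Function('d')(P) = -635 (Function('d')(P) = Add(-5, Mul(21, -30)) = Add(-5, -630) = -635)
Add(-3873413, Mul(-1, Function('d')(-692))) = Add(-3873413, Mul(-1, -635)) = Add(-3873413, 635) = -3872778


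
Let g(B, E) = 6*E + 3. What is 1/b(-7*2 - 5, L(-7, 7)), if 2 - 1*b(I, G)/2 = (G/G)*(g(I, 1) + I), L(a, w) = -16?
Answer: 1/24 ≈ 0.041667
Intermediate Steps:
g(B, E) = 3 + 6*E
b(I, G) = -14 - 2*I (b(I, G) = 4 - 2*G/G*((3 + 6*1) + I) = 4 - 2*((3 + 6) + I) = 4 - 2*(9 + I) = 4 + (-18 - 2*I) = -14 - 2*I)
1/b(-7*2 - 5, L(-7, 7)) = 1/(-14 - 2*(-7*2 - 5)) = 1/(-14 - 2*(-14 - 5)) = 1/(-14 - 2*(-19)) = 1/(-14 + 38) = 1/24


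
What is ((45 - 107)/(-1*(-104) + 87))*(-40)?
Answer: 2480/191 ≈ 12.984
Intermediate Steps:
((45 - 107)/(-1*(-104) + 87))*(-40) = -62/(104 + 87)*(-40) = -62/191*(-40) = 2480/191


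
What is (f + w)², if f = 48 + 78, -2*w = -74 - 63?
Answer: 151321/4 ≈ 37830.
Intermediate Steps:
w = 137/2 (w = -(-74 - 63)/2 = -½*(-137) = 137/2 ≈ 68.500)
f = 126
(f + w)² = (126 + 137/2)² = (389/2)² = 151321/4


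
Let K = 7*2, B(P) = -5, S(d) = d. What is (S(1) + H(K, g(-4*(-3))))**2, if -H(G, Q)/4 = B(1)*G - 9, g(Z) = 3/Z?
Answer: 100489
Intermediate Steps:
K = 14
H(G, Q) = 36 + 20*G (H(G, Q) = -4*(-5*G - 9) = -4*(-9 - 5*G) = 36 + 20*G)
(S(1) + H(K, g(-4*(-3))))**2 = (1 + (36 + 20*14))**2 = (1 + (36 + 280))**2 = (1 + 316)**2 = 317**2 = 100489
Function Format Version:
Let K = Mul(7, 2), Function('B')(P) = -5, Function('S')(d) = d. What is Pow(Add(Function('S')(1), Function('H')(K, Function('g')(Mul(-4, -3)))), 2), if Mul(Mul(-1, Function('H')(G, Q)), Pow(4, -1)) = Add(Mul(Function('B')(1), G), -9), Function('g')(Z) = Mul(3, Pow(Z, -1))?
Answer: 100489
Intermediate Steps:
K = 14
Function('H')(G, Q) = Add(36, Mul(20, G)) (Function('H')(G, Q) = Mul(-4, Add(Mul(-5, G), -9)) = Mul(-4, Add(-9, Mul(-5, G))) = Add(36, Mul(20, G)))
Pow(Add(Function('S')(1), Function('H')(K, Function('g')(Mul(-4, -3)))), 2) = Pow(Add(1, Add(36, Mul(20, 14))), 2) = Pow(Add(1, Add(36, 280)), 2) = Pow(Add(1, 316), 2) = Pow(317, 2) = 100489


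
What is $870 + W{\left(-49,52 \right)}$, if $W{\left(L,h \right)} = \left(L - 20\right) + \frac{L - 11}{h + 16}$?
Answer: $\frac{13602}{17} \approx 800.12$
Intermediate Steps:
$W{\left(L,h \right)} = -20 + L + \frac{-11 + L}{16 + h}$ ($W{\left(L,h \right)} = \left(-20 + L\right) + \frac{-11 + L}{16 + h} = -20 + L + \frac{-11 + L}{16 + h}$)
$870 + W{\left(-49,52 \right)} = 870 + \frac{-331 - 1040 + 17 \left(-49\right) - 2548}{16 + 52} = 870 + \frac{-331 - 1040 - 833 - 2548}{68} = 870 + \frac{1}{68} \left(-4752\right) = 870 - \frac{1188}{17} = \frac{13602}{17}$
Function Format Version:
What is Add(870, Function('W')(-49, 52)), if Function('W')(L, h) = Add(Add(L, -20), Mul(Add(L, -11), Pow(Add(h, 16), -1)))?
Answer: Rational(13602, 17) ≈ 800.12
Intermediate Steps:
Function('W')(L, h) = Add(-20, L, Mul(Pow(Add(16, h), -1), Add(-11, L))) (Function('W')(L, h) = Add(Add(-20, L), Mul(Add(-11, L), Pow(Add(16, h), -1))) = Add(Add(-20, L), Mul(Pow(Add(16, h), -1), Add(-11, L))) = Add(-20, L, Mul(Pow(Add(16, h), -1), Add(-11, L))))
Add(870, Function('W')(-49, 52)) = Add(870, Mul(Pow(Add(16, 52), -1), Add(-331, Mul(-20, 52), Mul(17, -49), Mul(-49, 52)))) = Add(870, Mul(Pow(68, -1), Add(-331, -1040, -833, -2548))) = Add(870, Mul(Rational(1, 68), -4752)) = Add(870, Rational(-1188, 17)) = Rational(13602, 17)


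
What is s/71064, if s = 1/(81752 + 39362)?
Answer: 1/8606845296 ≈ 1.1619e-10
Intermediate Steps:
s = 1/121114 ≈ 8.2567e-6
s/71064 = (1/121114)/71064 = (1/121114)*(1/71064) = 1/8606845296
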